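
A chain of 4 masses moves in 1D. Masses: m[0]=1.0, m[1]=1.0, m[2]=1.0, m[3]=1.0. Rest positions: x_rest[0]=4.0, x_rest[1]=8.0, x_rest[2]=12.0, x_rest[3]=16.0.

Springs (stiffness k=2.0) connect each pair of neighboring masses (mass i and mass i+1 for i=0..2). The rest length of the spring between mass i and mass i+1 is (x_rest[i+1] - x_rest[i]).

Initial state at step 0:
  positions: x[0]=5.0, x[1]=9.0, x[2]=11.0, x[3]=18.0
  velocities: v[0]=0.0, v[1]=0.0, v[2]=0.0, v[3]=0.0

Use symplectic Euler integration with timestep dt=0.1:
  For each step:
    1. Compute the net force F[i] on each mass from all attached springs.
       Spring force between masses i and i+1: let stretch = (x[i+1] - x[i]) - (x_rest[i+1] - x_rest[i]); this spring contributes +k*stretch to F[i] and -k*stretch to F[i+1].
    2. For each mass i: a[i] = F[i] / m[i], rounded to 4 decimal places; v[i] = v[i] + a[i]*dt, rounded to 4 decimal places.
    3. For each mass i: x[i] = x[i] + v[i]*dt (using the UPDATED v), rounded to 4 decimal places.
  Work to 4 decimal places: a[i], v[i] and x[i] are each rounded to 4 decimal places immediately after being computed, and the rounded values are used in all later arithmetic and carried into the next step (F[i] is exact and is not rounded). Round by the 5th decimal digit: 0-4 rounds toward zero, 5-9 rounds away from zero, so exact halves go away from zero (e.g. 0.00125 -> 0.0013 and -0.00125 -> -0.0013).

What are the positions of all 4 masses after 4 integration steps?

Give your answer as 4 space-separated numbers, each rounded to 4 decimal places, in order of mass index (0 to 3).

Step 0: x=[5.0000 9.0000 11.0000 18.0000] v=[0.0000 0.0000 0.0000 0.0000]
Step 1: x=[5.0000 8.9600 11.1000 17.9400] v=[0.0000 -0.4000 1.0000 -0.6000]
Step 2: x=[4.9992 8.8836 11.2940 17.8232] v=[-0.0080 -0.7640 1.9400 -1.1680]
Step 3: x=[4.9961 8.7777 11.5704 17.6558] v=[-0.0311 -1.0588 2.7638 -1.6738]
Step 4: x=[4.9886 8.6520 11.9126 17.4467] v=[-0.0748 -1.2566 3.4223 -2.0909]

Answer: 4.9886 8.6520 11.9126 17.4467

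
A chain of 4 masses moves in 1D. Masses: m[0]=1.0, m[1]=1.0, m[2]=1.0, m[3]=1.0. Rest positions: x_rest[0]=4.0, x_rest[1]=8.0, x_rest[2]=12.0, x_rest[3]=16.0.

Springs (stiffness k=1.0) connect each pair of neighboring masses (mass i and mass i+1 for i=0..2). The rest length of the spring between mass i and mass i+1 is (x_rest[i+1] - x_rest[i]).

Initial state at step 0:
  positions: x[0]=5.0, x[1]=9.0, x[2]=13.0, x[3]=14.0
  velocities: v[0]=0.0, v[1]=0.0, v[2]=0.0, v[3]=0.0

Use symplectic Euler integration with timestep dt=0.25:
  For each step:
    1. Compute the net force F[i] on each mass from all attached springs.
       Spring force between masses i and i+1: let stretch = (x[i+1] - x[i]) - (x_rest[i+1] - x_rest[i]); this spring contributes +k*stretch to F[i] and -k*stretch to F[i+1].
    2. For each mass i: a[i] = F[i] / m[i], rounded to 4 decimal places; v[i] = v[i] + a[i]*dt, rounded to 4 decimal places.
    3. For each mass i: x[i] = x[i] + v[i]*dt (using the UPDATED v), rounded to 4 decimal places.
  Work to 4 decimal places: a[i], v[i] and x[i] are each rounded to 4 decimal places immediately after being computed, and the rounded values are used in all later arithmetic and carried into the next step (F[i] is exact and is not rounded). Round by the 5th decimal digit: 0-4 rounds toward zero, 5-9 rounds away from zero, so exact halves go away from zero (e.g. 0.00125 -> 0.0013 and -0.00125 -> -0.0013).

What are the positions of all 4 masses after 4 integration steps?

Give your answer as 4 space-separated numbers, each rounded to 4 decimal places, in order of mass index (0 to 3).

Step 0: x=[5.0000 9.0000 13.0000 14.0000] v=[0.0000 0.0000 0.0000 0.0000]
Step 1: x=[5.0000 9.0000 12.8125 14.1875] v=[0.0000 0.0000 -0.7500 0.7500]
Step 2: x=[5.0000 8.9883 12.4727 14.5391] v=[0.0000 -0.0469 -1.3594 1.4063]
Step 3: x=[4.9993 8.9451 12.0442 15.0115] v=[-0.0029 -0.1729 -1.7139 1.8897]
Step 4: x=[4.9952 8.8490 11.6075 15.5485] v=[-0.0165 -0.3846 -1.7469 2.1479]

Answer: 4.9952 8.8490 11.6075 15.5485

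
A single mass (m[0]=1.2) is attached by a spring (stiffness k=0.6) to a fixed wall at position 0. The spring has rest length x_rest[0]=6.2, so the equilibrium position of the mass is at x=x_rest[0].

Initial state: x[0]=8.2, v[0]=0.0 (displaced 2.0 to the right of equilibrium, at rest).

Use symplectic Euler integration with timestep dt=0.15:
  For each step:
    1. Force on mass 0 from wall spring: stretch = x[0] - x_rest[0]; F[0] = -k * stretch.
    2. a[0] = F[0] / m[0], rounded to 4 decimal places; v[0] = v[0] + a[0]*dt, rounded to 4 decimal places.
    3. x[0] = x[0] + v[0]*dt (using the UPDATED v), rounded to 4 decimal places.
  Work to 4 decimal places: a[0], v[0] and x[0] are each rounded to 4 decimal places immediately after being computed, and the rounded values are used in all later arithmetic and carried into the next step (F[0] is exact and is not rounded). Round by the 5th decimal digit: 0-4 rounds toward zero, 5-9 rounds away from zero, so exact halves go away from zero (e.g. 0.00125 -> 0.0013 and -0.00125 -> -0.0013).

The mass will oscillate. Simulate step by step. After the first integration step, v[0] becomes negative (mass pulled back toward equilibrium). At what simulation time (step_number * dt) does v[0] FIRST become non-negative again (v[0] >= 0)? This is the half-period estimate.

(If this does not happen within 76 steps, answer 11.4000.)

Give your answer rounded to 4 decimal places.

Answer: 4.5000

Derivation:
Step 0: x=[8.2000] v=[0.0000]
Step 1: x=[8.1775] v=[-0.1500]
Step 2: x=[8.1328] v=[-0.2983]
Step 3: x=[8.0663] v=[-0.4433]
Step 4: x=[7.9788] v=[-0.5833]
Step 5: x=[7.8713] v=[-0.7167]
Step 6: x=[7.7450] v=[-0.8421]
Step 7: x=[7.6013] v=[-0.9580]
Step 8: x=[7.4418] v=[-1.0631]
Step 9: x=[7.2684] v=[-1.1562]
Step 10: x=[7.0830] v=[-1.2363]
Step 11: x=[6.8876] v=[-1.3025]
Step 12: x=[6.6845] v=[-1.3541]
Step 13: x=[6.4759] v=[-1.3904]
Step 14: x=[6.2642] v=[-1.4111]
Step 15: x=[6.0518] v=[-1.4159]
Step 16: x=[5.8411] v=[-1.4048]
Step 17: x=[5.6344] v=[-1.3779]
Step 18: x=[5.4341] v=[-1.3355]
Step 19: x=[5.2424] v=[-1.2781]
Step 20: x=[5.0615] v=[-1.2063]
Step 21: x=[4.8934] v=[-1.1209]
Step 22: x=[4.7400] v=[-1.0229]
Step 23: x=[4.6030] v=[-0.9134]
Step 24: x=[4.4840] v=[-0.7936]
Step 25: x=[4.3843] v=[-0.6649]
Step 26: x=[4.3050] v=[-0.5287]
Step 27: x=[4.2470] v=[-0.3866]
Step 28: x=[4.2110] v=[-0.2401]
Step 29: x=[4.1974] v=[-0.0909]
Step 30: x=[4.2063] v=[0.0593]
First v>=0 after going negative at step 30, time=4.5000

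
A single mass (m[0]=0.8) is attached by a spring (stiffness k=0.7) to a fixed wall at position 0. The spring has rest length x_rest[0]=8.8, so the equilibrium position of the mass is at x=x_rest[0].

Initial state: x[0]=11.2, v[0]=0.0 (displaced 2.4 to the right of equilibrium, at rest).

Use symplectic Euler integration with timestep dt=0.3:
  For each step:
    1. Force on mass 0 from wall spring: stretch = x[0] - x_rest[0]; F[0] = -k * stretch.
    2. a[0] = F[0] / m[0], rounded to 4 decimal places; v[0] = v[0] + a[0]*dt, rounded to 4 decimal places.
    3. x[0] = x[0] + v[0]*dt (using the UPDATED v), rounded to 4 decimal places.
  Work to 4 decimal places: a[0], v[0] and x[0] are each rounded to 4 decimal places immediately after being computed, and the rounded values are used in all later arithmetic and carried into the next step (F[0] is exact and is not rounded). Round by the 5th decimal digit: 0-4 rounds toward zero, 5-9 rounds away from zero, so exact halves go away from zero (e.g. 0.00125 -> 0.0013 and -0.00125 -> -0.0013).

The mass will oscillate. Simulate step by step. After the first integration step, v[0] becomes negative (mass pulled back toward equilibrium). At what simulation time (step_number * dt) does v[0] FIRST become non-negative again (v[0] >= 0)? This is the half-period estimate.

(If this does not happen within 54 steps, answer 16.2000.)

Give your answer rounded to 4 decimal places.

Answer: 3.6000

Derivation:
Step 0: x=[11.2000] v=[0.0000]
Step 1: x=[11.0110] v=[-0.6300]
Step 2: x=[10.6479] v=[-1.2104]
Step 3: x=[10.1393] v=[-1.6955]
Step 4: x=[9.5252] v=[-2.0471]
Step 5: x=[8.8540] v=[-2.2375]
Step 6: x=[8.1785] v=[-2.2517]
Step 7: x=[7.5519] v=[-2.0886]
Step 8: x=[7.0236] v=[-1.7610]
Step 9: x=[6.6352] v=[-1.2947]
Step 10: x=[6.4173] v=[-0.7264]
Step 11: x=[6.3870] v=[-0.1009]
Step 12: x=[6.5468] v=[0.5325]
First v>=0 after going negative at step 12, time=3.6000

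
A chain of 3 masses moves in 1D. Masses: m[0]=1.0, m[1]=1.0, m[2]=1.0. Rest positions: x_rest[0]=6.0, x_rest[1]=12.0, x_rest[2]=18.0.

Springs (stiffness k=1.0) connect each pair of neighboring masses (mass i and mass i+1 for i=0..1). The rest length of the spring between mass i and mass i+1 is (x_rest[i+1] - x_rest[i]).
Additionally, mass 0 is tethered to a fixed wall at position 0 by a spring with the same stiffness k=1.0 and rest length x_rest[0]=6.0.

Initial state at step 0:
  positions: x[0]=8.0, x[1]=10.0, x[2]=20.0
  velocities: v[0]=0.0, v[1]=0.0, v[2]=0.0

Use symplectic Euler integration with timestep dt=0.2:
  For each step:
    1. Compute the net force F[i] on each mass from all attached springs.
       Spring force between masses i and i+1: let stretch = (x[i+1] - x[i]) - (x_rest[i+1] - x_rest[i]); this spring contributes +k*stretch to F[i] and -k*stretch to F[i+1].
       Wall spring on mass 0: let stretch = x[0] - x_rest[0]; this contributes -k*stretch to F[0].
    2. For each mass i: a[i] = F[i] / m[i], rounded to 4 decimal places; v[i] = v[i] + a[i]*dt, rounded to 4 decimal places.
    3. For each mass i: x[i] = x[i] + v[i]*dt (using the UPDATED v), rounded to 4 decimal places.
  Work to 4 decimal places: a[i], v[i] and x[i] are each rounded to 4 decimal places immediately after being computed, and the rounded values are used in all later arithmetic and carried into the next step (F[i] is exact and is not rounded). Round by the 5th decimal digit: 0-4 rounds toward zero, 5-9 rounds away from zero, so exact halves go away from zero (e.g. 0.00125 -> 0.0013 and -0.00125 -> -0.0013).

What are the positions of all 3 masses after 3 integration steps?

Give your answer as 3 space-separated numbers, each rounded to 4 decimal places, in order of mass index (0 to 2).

Step 0: x=[8.0000 10.0000 20.0000] v=[0.0000 0.0000 0.0000]
Step 1: x=[7.7600 10.3200 19.8400] v=[-1.2000 1.6000 -0.8000]
Step 2: x=[7.3120 10.9184 19.5392] v=[-2.2400 2.9920 -1.5040]
Step 3: x=[6.7158 11.7174 19.1336] v=[-2.9811 3.9949 -2.0282]

Answer: 6.7158 11.7174 19.1336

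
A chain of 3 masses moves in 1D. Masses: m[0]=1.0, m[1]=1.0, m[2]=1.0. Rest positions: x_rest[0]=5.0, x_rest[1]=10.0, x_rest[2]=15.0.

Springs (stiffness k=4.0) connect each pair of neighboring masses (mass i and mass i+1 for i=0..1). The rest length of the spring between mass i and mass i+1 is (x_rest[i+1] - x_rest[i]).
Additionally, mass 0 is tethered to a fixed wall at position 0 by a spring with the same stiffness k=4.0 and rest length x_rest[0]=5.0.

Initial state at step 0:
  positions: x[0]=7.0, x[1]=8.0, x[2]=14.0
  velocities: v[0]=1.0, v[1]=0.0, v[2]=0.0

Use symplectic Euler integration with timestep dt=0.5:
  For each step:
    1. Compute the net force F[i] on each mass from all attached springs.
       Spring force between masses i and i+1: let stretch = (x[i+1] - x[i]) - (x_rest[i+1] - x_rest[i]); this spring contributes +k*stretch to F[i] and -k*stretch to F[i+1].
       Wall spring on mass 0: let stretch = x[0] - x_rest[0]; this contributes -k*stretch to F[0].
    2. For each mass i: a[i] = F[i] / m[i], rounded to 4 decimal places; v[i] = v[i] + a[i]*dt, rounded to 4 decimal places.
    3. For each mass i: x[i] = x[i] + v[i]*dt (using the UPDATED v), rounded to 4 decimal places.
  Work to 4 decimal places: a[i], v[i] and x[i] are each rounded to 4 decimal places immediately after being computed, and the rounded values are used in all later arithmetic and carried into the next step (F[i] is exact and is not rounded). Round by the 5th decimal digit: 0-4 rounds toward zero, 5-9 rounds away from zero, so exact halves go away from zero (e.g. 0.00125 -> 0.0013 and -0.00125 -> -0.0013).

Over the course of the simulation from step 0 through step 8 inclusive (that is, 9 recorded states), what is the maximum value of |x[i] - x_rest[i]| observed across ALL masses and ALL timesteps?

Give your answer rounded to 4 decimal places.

Answer: 4.0000

Derivation:
Step 0: x=[7.0000 8.0000 14.0000] v=[1.0000 0.0000 0.0000]
Step 1: x=[1.5000 13.0000 13.0000] v=[-11.0000 10.0000 -2.0000]
Step 2: x=[6.0000 6.5000 17.0000] v=[9.0000 -13.0000 8.0000]
Step 3: x=[5.0000 10.0000 15.5000] v=[-2.0000 7.0000 -3.0000]
Step 4: x=[4.0000 14.0000 13.5000] v=[-2.0000 8.0000 -4.0000]
Step 5: x=[9.0000 7.5000 17.0000] v=[10.0000 -13.0000 7.0000]
Step 6: x=[3.5000 12.0000 16.0000] v=[-11.0000 9.0000 -2.0000]
Step 7: x=[3.0000 12.0000 16.0000] v=[-1.0000 0.0000 0.0000]
Step 8: x=[8.5000 7.0000 17.0000] v=[11.0000 -10.0000 2.0000]
Max displacement = 4.0000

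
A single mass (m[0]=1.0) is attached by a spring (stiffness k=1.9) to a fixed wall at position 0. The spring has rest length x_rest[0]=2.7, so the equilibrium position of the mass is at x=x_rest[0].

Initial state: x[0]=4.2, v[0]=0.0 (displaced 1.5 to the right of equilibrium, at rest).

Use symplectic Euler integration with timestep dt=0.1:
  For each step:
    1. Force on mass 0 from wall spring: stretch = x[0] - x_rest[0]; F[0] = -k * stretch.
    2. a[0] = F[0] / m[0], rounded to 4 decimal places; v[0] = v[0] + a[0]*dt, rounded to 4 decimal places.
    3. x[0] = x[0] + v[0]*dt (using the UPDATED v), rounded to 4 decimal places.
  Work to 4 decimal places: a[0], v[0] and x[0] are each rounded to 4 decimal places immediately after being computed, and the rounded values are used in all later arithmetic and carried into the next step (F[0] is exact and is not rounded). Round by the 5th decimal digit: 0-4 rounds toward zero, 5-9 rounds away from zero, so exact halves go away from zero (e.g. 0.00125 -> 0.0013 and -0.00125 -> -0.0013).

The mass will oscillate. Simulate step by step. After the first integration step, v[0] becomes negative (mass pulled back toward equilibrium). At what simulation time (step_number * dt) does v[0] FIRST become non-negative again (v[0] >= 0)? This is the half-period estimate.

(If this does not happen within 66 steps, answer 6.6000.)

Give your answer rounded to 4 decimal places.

Answer: 2.3000

Derivation:
Step 0: x=[4.2000] v=[0.0000]
Step 1: x=[4.1715] v=[-0.2850]
Step 2: x=[4.1150] v=[-0.5646]
Step 3: x=[4.0317] v=[-0.8335]
Step 4: x=[3.9231] v=[-1.0865]
Step 5: x=[3.7912] v=[-1.3189]
Step 6: x=[3.6386] v=[-1.5262]
Step 7: x=[3.4682] v=[-1.7045]
Step 8: x=[3.2832] v=[-1.8505]
Step 9: x=[3.0871] v=[-1.9613]
Step 10: x=[2.8836] v=[-2.0349]
Step 11: x=[2.6766] v=[-2.0698]
Step 12: x=[2.4701] v=[-2.0654]
Step 13: x=[2.2679] v=[-2.0217]
Step 14: x=[2.0739] v=[-1.9396]
Step 15: x=[1.8918] v=[-1.8206]
Step 16: x=[1.7251] v=[-1.6670]
Step 17: x=[1.5769] v=[-1.4818]
Step 18: x=[1.4501] v=[-1.2684]
Step 19: x=[1.3470] v=[-1.0309]
Step 20: x=[1.2696] v=[-0.7738]
Step 21: x=[1.2194] v=[-0.5020]
Step 22: x=[1.1973] v=[-0.2207]
Step 23: x=[1.2038] v=[0.0648]
First v>=0 after going negative at step 23, time=2.3000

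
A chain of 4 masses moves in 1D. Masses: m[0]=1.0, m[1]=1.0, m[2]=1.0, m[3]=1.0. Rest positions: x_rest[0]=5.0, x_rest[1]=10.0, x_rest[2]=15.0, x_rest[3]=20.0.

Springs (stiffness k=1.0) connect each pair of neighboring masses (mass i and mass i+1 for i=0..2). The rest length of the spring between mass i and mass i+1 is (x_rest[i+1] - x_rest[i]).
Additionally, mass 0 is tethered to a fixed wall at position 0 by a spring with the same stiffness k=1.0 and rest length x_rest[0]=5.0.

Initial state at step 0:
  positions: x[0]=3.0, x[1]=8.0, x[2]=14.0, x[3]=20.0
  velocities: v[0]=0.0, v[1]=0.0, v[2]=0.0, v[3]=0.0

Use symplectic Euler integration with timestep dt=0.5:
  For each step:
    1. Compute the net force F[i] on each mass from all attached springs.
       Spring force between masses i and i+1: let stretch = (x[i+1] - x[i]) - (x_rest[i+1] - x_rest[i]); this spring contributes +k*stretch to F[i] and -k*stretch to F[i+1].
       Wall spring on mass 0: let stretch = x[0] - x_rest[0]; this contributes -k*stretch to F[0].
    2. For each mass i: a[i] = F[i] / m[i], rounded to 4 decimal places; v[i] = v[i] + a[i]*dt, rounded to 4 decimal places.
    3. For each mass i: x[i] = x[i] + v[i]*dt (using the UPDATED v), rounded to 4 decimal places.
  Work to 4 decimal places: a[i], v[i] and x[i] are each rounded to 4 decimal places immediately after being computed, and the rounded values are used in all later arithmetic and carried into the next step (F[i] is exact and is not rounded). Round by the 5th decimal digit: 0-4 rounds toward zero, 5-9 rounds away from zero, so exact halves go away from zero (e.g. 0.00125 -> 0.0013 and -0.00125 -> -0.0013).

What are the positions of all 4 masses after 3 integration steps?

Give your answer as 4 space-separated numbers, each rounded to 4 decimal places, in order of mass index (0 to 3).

Answer: 5.1563 9.4532 14.0157 18.7969

Derivation:
Step 0: x=[3.0000 8.0000 14.0000 20.0000] v=[0.0000 0.0000 0.0000 0.0000]
Step 1: x=[3.5000 8.2500 14.0000 19.7500] v=[1.0000 0.5000 0.0000 -0.5000]
Step 2: x=[4.3125 8.7500 14.0000 19.3125] v=[1.6250 1.0000 0.0000 -0.8750]
Step 3: x=[5.1563 9.4532 14.0157 18.7969] v=[1.6875 1.4063 0.0313 -1.0313]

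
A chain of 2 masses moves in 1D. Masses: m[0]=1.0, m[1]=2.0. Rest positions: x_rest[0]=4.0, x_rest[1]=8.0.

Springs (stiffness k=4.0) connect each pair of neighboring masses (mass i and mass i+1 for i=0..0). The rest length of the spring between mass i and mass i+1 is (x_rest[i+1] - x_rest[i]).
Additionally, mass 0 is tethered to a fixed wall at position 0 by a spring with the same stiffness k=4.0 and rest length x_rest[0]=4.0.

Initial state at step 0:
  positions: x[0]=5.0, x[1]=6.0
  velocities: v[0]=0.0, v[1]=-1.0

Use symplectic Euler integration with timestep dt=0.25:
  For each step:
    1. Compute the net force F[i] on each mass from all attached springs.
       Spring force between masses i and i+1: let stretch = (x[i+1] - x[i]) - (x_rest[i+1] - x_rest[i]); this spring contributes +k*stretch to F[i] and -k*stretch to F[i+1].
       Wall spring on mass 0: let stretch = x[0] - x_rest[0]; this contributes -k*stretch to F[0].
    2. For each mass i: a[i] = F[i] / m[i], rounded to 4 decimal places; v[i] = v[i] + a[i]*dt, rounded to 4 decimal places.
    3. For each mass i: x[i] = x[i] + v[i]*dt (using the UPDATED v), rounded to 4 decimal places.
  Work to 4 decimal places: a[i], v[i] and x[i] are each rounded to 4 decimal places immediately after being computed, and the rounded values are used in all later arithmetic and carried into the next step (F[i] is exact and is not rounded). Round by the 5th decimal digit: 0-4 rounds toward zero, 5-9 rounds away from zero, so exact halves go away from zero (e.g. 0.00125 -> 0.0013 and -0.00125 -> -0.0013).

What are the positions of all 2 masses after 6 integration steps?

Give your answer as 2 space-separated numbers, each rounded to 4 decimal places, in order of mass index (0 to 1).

Step 0: x=[5.0000 6.0000] v=[0.0000 -1.0000]
Step 1: x=[4.0000 6.1250] v=[-4.0000 0.5000]
Step 2: x=[2.5313 6.4844] v=[-5.8750 1.4375]
Step 3: x=[1.4180 6.8497] v=[-4.4532 1.4610]
Step 4: x=[1.3081 7.0360] v=[-0.4395 0.7452]
Step 5: x=[2.3032 7.0063] v=[3.9803 -0.1188]
Step 6: x=[3.8983 6.8887] v=[6.3802 -0.4704]

Answer: 3.8983 6.8887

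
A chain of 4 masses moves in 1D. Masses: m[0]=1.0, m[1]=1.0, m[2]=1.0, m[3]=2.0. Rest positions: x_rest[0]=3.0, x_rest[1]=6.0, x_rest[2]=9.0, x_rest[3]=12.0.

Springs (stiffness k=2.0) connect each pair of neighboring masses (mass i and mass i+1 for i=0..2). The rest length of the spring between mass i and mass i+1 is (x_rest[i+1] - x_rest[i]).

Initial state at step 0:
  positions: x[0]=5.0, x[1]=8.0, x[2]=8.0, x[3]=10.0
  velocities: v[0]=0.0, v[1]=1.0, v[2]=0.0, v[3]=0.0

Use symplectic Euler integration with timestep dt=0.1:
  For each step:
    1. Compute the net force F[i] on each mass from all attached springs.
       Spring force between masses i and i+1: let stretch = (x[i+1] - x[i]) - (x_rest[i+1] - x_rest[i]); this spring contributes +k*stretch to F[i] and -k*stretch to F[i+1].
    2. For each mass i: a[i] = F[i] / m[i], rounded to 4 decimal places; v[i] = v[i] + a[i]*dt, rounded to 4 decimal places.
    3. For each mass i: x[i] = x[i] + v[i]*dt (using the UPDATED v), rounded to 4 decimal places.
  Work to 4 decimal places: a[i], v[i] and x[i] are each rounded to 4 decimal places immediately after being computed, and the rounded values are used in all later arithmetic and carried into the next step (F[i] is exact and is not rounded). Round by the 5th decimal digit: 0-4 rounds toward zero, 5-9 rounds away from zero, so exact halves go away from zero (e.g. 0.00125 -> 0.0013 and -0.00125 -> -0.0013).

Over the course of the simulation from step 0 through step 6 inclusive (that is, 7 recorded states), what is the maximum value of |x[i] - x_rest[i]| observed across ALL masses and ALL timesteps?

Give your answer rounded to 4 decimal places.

Answer: 2.0400

Derivation:
Step 0: x=[5.0000 8.0000 8.0000 10.0000] v=[0.0000 1.0000 0.0000 0.0000]
Step 1: x=[5.0000 8.0400 8.0400 10.0100] v=[0.0000 0.4000 0.4000 0.1000]
Step 2: x=[5.0008 8.0192 8.1194 10.0303] v=[0.0080 -0.2080 0.7940 0.2030]
Step 3: x=[5.0020 7.9400 8.2350 10.0615] v=[0.0117 -0.7916 1.1561 0.3119]
Step 4: x=[5.0019 7.8080 8.3812 10.1044] v=[-0.0007 -1.3202 1.4624 0.4293]
Step 5: x=[4.9980 7.6313 8.5504 10.1601] v=[-0.0395 -1.7668 1.6924 0.5570]
Step 6: x=[4.9867 7.4203 8.7335 10.2297] v=[-0.1128 -2.1096 1.8305 0.6960]
Max displacement = 2.0400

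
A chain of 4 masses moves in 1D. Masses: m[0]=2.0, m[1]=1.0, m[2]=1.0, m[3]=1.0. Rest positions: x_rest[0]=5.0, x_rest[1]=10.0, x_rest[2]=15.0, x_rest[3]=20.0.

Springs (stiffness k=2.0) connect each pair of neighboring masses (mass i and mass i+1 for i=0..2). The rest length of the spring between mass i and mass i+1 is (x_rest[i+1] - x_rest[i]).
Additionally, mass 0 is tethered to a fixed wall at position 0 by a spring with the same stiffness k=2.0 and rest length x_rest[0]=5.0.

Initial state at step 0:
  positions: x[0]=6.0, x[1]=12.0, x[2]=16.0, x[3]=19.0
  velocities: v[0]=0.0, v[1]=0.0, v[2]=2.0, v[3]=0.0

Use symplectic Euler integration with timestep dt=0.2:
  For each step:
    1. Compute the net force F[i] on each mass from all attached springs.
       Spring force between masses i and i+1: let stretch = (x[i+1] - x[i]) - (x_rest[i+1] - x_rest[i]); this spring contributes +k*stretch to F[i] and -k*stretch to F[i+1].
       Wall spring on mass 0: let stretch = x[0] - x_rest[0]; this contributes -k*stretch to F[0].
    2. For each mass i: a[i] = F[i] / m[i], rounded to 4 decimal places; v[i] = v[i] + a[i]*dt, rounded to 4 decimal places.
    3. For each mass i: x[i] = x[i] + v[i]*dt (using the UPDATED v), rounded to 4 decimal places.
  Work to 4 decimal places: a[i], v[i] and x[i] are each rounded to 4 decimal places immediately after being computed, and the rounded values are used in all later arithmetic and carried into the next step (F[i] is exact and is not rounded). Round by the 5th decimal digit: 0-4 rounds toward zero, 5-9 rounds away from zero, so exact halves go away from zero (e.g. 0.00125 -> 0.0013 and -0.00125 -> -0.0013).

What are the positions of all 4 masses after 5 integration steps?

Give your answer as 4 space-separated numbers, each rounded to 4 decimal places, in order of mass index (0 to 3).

Step 0: x=[6.0000 12.0000 16.0000 19.0000] v=[0.0000 0.0000 2.0000 0.0000]
Step 1: x=[6.0000 11.8400 16.3200 19.1600] v=[0.0000 -0.8000 1.6000 0.8000]
Step 2: x=[5.9936 11.5712 16.5088 19.4928] v=[-0.0320 -1.3440 0.9440 1.6640]
Step 3: x=[5.9706 11.2512 16.5413 19.9869] v=[-0.1152 -1.6000 0.1626 2.4704]
Step 4: x=[5.9200 10.9320 16.4263 20.6053] v=[-0.2532 -1.5962 -0.5752 3.0922]
Step 5: x=[5.8330 10.6513 16.2060 21.2894] v=[-0.4348 -1.4033 -1.1013 3.4206]

Answer: 5.8330 10.6513 16.2060 21.2894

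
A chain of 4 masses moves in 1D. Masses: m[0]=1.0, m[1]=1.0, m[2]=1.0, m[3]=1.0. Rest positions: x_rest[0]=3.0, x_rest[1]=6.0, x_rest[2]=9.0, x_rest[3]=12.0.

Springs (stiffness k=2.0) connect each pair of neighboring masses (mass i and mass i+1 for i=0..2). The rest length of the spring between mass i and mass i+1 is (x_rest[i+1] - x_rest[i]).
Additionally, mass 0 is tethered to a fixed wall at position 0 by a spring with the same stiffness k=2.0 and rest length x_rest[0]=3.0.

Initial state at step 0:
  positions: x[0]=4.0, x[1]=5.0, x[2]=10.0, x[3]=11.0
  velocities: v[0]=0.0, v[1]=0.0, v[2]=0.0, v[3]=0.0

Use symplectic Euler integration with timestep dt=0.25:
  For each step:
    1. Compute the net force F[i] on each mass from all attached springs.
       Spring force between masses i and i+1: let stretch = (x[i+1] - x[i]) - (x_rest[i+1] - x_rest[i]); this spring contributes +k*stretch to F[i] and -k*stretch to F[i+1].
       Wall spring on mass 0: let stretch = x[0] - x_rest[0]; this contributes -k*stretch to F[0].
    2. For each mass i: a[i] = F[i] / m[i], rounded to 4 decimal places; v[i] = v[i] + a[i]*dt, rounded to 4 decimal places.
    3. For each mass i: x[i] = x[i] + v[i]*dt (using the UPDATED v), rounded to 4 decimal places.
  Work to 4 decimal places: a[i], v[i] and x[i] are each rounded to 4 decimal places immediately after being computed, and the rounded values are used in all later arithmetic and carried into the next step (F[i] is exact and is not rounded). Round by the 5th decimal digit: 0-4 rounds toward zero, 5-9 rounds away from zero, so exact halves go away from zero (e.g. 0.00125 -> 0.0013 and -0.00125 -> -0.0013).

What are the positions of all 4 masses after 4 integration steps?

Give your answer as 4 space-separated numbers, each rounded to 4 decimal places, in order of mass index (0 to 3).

Step 0: x=[4.0000 5.0000 10.0000 11.0000] v=[0.0000 0.0000 0.0000 0.0000]
Step 1: x=[3.6250 5.5000 9.5000 11.2500] v=[-1.5000 2.0000 -2.0000 1.0000]
Step 2: x=[3.0313 6.2656 8.7188 11.6563] v=[-2.3750 3.0625 -3.1250 1.6250]
Step 3: x=[2.4629 6.9336 7.9981 12.0704] v=[-2.2735 2.6720 -2.8829 1.6563]
Step 4: x=[2.1455 7.1758 7.6534 12.3505] v=[-1.2696 0.9689 -1.3790 1.1202]

Answer: 2.1455 7.1758 7.6534 12.3505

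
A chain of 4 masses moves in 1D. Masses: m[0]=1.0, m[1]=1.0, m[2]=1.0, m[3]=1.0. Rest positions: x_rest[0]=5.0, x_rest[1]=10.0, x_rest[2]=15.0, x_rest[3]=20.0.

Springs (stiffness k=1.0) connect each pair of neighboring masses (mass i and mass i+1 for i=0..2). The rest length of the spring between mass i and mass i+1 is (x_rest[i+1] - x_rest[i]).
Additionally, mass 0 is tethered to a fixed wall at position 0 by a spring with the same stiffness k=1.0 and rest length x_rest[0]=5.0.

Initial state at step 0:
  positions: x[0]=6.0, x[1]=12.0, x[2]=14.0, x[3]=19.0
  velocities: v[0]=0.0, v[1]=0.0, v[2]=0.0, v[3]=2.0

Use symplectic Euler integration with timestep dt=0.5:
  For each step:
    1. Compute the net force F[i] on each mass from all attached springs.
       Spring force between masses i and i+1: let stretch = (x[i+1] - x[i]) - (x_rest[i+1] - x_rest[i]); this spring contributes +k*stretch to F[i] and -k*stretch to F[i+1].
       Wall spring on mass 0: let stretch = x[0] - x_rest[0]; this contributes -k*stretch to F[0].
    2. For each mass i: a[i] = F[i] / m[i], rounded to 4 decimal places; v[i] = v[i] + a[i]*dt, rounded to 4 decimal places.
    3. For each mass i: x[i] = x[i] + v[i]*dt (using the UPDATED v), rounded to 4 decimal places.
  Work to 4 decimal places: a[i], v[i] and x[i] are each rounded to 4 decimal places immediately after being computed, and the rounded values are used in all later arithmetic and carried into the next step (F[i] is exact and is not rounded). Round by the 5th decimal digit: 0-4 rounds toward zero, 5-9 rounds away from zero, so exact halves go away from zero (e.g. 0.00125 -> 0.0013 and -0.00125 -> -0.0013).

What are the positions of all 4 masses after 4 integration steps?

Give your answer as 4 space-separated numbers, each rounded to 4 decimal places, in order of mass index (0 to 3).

Step 0: x=[6.0000 12.0000 14.0000 19.0000] v=[0.0000 0.0000 0.0000 2.0000]
Step 1: x=[6.0000 11.0000 14.7500 20.0000] v=[0.0000 -2.0000 1.5000 2.0000]
Step 2: x=[5.7500 9.6875 15.8750 20.9375] v=[-0.5000 -2.6250 2.2500 1.8750]
Step 3: x=[5.0469 8.9375 16.7188 21.8594] v=[-1.4063 -1.5000 1.6875 1.8438]
Step 4: x=[4.0547 9.1602 16.9024 22.7462] v=[-1.9845 0.4454 0.3672 1.7735]

Answer: 4.0547 9.1602 16.9024 22.7462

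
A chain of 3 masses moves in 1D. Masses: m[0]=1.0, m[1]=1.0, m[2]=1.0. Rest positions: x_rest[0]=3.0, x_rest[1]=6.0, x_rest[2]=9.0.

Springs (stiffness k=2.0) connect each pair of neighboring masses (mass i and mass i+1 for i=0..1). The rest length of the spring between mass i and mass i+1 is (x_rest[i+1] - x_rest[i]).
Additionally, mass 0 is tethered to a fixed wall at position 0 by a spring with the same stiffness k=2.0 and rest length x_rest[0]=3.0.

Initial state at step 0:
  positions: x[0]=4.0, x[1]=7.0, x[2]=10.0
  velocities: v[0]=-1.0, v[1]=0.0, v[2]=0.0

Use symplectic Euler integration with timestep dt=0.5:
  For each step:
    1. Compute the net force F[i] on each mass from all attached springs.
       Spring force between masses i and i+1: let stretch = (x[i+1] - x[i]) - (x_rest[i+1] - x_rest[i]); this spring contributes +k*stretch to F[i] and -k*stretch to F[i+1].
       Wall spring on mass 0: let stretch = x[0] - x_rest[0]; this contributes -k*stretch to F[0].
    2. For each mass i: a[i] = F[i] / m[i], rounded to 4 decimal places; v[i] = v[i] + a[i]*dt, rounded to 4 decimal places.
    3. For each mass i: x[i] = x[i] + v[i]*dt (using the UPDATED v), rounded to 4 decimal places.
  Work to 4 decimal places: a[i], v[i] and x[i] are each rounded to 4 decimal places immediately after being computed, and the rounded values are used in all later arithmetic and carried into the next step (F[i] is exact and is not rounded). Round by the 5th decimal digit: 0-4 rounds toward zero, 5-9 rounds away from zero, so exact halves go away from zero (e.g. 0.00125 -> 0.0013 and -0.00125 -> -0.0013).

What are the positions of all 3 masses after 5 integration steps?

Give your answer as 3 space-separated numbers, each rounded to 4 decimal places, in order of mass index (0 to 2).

Answer: 3.1250 5.8125 8.0000

Derivation:
Step 0: x=[4.0000 7.0000 10.0000] v=[-1.0000 0.0000 0.0000]
Step 1: x=[3.0000 7.0000 10.0000] v=[-2.0000 0.0000 0.0000]
Step 2: x=[2.5000 6.5000 10.0000] v=[-1.0000 -1.0000 0.0000]
Step 3: x=[2.7500 5.7500 9.7500] v=[0.5000 -1.5000 -0.5000]
Step 4: x=[3.1250 5.5000 9.0000] v=[0.7500 -0.5000 -1.5000]
Step 5: x=[3.1250 5.8125 8.0000] v=[0.0000 0.6250 -2.0000]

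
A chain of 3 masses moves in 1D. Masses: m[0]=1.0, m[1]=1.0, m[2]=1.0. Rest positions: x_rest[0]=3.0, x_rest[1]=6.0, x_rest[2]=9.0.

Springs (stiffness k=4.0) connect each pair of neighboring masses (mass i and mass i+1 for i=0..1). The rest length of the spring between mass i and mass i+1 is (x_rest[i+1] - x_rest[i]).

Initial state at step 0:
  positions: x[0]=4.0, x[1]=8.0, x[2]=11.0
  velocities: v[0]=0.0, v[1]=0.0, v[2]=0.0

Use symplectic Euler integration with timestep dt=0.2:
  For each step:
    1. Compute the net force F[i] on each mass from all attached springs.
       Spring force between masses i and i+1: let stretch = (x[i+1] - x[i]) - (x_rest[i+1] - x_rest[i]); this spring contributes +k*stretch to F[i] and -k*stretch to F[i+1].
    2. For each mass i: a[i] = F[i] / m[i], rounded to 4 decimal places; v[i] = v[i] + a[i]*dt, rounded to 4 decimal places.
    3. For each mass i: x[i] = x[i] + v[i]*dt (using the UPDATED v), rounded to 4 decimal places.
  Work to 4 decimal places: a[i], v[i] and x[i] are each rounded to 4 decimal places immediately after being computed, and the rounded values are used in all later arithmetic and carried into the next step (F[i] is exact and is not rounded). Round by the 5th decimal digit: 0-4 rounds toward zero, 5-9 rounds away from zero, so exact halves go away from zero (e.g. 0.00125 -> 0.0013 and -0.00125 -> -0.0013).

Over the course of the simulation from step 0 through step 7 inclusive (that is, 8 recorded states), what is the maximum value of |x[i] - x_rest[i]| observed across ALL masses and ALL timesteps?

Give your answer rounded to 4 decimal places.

Step 0: x=[4.0000 8.0000 11.0000] v=[0.0000 0.0000 0.0000]
Step 1: x=[4.1600 7.8400 11.0000] v=[0.8000 -0.8000 0.0000]
Step 2: x=[4.4288 7.5968 10.9744] v=[1.3440 -1.2160 -0.1280]
Step 3: x=[4.7245 7.3871 10.8884] v=[1.4784 -1.0483 -0.4301]
Step 4: x=[4.9662 7.3116 10.7222] v=[1.2085 -0.3773 -0.8311]
Step 5: x=[5.1032 7.4066 10.4903] v=[0.6848 0.4749 -1.1596]
Step 6: x=[5.1287 7.6264 10.2450] v=[0.1275 1.0991 -1.2266]
Step 7: x=[5.0738 7.8656 10.0607] v=[-0.2743 1.1958 -0.9215]
Max displacement = 2.1287

Answer: 2.1287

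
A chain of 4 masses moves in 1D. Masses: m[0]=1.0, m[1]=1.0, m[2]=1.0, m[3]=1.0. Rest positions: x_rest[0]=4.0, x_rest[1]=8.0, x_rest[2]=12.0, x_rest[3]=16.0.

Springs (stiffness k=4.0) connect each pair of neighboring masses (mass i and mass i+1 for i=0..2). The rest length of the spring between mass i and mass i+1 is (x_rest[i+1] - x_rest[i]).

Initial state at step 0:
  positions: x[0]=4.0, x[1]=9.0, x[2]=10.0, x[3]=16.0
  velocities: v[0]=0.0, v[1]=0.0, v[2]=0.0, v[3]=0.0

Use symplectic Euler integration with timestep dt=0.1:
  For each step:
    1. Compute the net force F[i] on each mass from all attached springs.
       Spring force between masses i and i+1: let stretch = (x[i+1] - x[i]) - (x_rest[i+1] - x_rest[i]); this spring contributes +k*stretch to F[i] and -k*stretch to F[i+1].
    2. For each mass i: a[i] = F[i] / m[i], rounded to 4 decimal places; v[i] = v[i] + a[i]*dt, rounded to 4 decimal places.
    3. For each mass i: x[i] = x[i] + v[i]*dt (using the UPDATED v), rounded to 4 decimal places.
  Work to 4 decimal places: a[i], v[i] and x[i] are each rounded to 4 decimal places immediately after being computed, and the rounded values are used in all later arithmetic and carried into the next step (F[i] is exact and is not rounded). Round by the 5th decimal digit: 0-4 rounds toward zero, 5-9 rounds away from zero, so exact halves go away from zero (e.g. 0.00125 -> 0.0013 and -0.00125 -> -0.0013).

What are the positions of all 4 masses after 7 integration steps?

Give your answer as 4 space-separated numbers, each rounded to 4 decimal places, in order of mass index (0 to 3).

Answer: 4.3402 6.7518 13.0155 14.8925

Derivation:
Step 0: x=[4.0000 9.0000 10.0000 16.0000] v=[0.0000 0.0000 0.0000 0.0000]
Step 1: x=[4.0400 8.8400 10.2000 15.9200] v=[0.4000 -1.6000 2.0000 -0.8000]
Step 2: x=[4.1120 8.5424 10.5744 15.7712] v=[0.7200 -2.9760 3.7440 -1.4880]
Step 3: x=[4.2012 8.1489 11.0754 15.5745] v=[0.8922 -3.9354 5.0099 -1.9667]
Step 4: x=[4.2883 7.7145 11.6393 15.3579] v=[0.8713 -4.3439 5.6389 -2.1663]
Step 5: x=[4.3525 7.3001 12.1949 15.1525] v=[0.6418 -4.1445 5.5564 -2.0537]
Step 6: x=[4.3746 6.9635 12.6731 14.9888] v=[0.2208 -3.3656 4.7815 -1.6367]
Step 7: x=[4.3402 6.7518 13.0155 14.8925] v=[-0.3436 -2.1173 3.4239 -0.9630]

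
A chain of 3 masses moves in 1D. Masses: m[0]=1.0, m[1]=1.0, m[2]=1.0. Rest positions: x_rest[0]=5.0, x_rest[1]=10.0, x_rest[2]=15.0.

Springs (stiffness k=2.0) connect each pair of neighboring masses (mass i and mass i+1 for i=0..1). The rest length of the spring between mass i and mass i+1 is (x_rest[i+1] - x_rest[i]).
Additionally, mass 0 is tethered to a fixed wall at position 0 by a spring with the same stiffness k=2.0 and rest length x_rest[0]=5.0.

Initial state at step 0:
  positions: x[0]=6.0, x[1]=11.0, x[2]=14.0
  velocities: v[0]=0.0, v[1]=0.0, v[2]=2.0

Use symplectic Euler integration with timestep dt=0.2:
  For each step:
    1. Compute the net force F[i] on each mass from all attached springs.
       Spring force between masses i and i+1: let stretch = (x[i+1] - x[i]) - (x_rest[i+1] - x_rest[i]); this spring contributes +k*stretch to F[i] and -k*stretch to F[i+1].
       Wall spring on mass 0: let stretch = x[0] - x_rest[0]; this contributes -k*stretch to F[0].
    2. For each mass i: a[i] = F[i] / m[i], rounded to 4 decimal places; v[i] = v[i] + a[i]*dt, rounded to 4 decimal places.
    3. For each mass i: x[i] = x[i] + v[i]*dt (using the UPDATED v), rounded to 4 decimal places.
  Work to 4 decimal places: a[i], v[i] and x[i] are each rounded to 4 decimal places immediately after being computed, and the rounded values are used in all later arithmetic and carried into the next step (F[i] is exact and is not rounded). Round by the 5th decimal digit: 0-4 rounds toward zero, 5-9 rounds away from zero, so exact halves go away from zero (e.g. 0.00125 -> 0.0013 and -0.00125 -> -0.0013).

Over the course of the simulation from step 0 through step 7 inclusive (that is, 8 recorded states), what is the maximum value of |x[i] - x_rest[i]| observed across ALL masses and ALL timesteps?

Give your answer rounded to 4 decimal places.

Step 0: x=[6.0000 11.0000 14.0000] v=[0.0000 0.0000 2.0000]
Step 1: x=[5.9200 10.8400 14.5600] v=[-0.4000 -0.8000 2.8000]
Step 2: x=[5.7600 10.5840 15.2224] v=[-0.8000 -1.2800 3.3120]
Step 3: x=[5.5251 10.3132 15.9137] v=[-1.1744 -1.3542 3.4566]
Step 4: x=[5.2313 10.1074 16.5570] v=[-1.4692 -1.0292 3.2164]
Step 5: x=[4.9090 10.0274 17.0843] v=[-1.6113 -0.3998 2.6366]
Step 6: x=[4.6035 10.1025 17.4471] v=[-1.5275 0.3756 1.8138]
Step 7: x=[4.3696 10.3253 17.6223] v=[-1.1693 1.1138 0.8760]
Max displacement = 2.6223

Answer: 2.6223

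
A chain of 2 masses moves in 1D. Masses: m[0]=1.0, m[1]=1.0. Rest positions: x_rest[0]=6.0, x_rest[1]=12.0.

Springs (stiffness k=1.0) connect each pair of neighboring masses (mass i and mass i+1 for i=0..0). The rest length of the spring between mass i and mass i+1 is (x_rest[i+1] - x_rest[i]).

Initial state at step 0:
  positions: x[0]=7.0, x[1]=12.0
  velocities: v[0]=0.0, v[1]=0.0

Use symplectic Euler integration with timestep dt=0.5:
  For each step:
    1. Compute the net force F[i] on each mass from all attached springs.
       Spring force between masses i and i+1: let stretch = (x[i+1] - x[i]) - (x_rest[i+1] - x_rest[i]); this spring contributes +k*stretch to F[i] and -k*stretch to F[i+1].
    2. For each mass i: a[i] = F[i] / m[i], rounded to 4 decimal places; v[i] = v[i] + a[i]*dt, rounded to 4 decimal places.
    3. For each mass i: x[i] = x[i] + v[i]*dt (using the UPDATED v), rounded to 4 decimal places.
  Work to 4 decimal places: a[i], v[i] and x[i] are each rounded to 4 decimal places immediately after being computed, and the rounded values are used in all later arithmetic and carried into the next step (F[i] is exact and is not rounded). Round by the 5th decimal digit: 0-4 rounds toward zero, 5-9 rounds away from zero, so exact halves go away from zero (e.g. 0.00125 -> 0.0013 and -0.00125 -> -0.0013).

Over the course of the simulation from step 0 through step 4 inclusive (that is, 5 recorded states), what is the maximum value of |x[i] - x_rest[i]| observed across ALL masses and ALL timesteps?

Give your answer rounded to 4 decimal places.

Answer: 1.0313

Derivation:
Step 0: x=[7.0000 12.0000] v=[0.0000 0.0000]
Step 1: x=[6.7500 12.2500] v=[-0.5000 0.5000]
Step 2: x=[6.3750 12.6250] v=[-0.7500 0.7500]
Step 3: x=[6.0625 12.9375] v=[-0.6250 0.6250]
Step 4: x=[5.9688 13.0313] v=[-0.1875 0.1875]
Max displacement = 1.0313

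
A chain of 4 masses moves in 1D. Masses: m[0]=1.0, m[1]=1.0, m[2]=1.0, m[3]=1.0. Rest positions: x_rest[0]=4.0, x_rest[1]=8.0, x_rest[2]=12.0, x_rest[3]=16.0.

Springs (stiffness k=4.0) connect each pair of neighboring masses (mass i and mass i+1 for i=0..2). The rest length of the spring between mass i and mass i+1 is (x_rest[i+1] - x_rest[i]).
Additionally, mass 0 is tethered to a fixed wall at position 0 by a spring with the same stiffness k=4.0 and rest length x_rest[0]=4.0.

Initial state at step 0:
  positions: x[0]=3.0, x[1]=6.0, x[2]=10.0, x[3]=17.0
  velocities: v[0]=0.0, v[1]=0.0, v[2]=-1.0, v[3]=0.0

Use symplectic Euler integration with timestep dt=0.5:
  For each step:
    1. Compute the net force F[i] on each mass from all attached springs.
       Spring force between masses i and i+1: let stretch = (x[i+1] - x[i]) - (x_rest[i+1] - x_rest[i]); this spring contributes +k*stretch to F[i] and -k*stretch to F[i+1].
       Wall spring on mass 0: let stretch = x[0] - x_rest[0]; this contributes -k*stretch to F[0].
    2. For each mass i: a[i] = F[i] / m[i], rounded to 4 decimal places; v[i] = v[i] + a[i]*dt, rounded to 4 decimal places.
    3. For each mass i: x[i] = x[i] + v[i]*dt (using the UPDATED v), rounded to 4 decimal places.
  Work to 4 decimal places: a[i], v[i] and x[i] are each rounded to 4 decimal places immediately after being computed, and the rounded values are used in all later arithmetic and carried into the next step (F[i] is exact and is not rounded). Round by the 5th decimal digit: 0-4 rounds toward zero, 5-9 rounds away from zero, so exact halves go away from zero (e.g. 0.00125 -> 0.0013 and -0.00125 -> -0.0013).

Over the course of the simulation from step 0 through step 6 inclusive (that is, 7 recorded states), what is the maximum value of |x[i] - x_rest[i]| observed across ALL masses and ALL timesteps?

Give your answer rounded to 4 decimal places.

Answer: 3.0000

Derivation:
Step 0: x=[3.0000 6.0000 10.0000 17.0000] v=[0.0000 0.0000 -1.0000 0.0000]
Step 1: x=[3.0000 7.0000 12.5000 14.0000] v=[0.0000 2.0000 5.0000 -6.0000]
Step 2: x=[4.0000 9.5000 11.0000 13.5000] v=[2.0000 5.0000 -3.0000 -1.0000]
Step 3: x=[6.5000 8.0000 10.5000 14.5000] v=[5.0000 -3.0000 -1.0000 2.0000]
Step 4: x=[4.0000 7.5000 11.5000 15.5000] v=[-5.0000 -1.0000 2.0000 2.0000]
Step 5: x=[1.0000 7.5000 12.5000 16.5000] v=[-6.0000 0.0000 2.0000 2.0000]
Step 6: x=[3.5000 6.0000 12.5000 17.5000] v=[5.0000 -3.0000 0.0000 2.0000]
Max displacement = 3.0000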